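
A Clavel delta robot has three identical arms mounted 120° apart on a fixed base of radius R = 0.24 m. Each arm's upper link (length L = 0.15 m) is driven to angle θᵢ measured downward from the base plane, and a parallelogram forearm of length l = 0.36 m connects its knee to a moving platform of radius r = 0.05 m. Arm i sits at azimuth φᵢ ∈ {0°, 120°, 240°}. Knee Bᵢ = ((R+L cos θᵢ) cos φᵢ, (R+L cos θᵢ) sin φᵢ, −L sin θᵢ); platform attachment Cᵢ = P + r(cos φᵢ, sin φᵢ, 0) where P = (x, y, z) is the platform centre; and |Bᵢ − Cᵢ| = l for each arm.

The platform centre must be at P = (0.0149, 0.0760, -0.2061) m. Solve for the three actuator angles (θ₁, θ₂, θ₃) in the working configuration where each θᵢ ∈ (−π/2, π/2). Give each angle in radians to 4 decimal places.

θ₁ = 0.3494, θ₂ = -0.0869, θ₃ = 0.9596

arm 1 (φ=0.0°): x'=0.0149, y'=0.0760
  e−x'=0.1751;  (l²−L²−(e−x')²−y'²−z²)/2L = 0.0940
  √(A²+B²)=0.2704;  θ1 = -0.8665+1.2160 ≈ 0.3494
φ2=120.0° → target in arm frame (0.0584, -0.0509)
  e−x'=0.1316;  (l²−L²−(e−x')²−y'²−z²)/2L = 0.1490
  √(A²+B²)=0.2445;  θ2 = -1.0024+0.9156 ≈ -0.0869
φ3=240.0° → target in arm frame (-0.0733, -0.0251)
  e−x'=0.2633;  (l²−L²−(e−x')²−y'²−z²)/2L = -0.0177
  √(A²+B²)=0.3343;  θ3 = -0.6642+1.6238 ≈ 0.9596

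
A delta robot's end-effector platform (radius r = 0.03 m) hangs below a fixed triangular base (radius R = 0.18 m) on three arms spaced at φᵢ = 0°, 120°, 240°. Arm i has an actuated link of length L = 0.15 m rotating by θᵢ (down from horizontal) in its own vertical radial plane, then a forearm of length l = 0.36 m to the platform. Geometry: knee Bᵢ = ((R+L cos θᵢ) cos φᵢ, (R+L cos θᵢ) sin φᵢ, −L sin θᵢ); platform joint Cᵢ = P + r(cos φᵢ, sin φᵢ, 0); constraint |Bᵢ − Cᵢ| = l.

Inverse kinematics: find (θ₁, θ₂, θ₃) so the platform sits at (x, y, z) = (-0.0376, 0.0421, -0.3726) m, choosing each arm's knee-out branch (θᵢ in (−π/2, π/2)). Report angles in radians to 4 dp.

φ1=0.0° → target in arm frame (-0.0376, 0.0421)
  A cos θ + B sin θ = C:  0.1876·cos θ + -0.3726·sin θ = -0.2290
  √(A²+B²)=0.4172;  θ1 = -1.1044+2.1519 ≈ 1.0475
φ2=120.0° → target in arm frame (0.0553, 0.0115)
  A cos θ + B sin θ = C:  0.0947·cos θ + -0.3726·sin θ = -0.1361
  √(A²+B²)=0.3845;  θ2 = -1.3218+1.9327 ≈ 0.6109
φ3=240.0° → target in arm frame (-0.0177, -0.0536)
  A=0.1677, B=-0.3726, C=(l²−L²−A²−y'²−z²)/(2L)=-0.2090
  √(A²+B²)=0.4086;  θ3 = -1.1480+2.1079 ≈ 0.9599

θ₁ = 1.0475, θ₂ = 0.6109, θ₃ = 0.9599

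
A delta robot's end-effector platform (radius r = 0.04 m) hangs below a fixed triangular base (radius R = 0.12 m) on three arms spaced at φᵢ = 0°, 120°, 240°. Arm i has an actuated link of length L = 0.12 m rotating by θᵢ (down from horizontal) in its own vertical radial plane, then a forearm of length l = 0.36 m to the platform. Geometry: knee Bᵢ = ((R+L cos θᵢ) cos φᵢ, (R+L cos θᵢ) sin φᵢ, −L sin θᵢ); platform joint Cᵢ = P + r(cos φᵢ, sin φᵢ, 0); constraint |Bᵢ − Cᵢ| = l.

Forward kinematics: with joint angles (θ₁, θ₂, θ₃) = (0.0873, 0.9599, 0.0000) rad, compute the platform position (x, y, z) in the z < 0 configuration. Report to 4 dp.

(0.0595, -0.1223, -0.3187)

arm 1 at φ=0.0°: ρ1 = 0.1995;  O1 = (0.1995, 0.0000, -0.0105)
φ2=120.0°: virtual centre (-0.0744, 0.1289, -0.0983), radius l
O3 = (0.2000·cos240.0°, 0.2000·sin240.0°, 0.0000) = (-0.1000, -0.1732, 0.0000)
subtract pairs → two planes through P
plane₁₂: -0.5479x+0.2578y+-0.1757z = -0.0081
det = 0.3442;  x = 0.0081+-0.1611z,  y = -0.0142+0.3390z
quadratic in z: (1.1409)z²+(0.0730)z+(-0.0926)=0, √Δ=0.6543 → z ∈ {-0.3187, 0.2548}; z = -0.3187 (taking z<0)
x = 0.0595, y = -0.1223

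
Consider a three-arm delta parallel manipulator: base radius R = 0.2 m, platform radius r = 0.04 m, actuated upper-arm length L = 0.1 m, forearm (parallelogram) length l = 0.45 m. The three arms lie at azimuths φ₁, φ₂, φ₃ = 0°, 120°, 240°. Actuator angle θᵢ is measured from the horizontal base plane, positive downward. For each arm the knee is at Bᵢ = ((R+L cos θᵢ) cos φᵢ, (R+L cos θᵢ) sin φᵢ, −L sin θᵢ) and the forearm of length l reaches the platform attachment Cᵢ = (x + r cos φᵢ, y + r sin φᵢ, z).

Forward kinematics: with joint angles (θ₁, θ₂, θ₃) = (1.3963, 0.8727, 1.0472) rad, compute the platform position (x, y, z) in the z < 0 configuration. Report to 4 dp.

O1 = (0.1774·cos0.0°, 0.1774·sin0.0°, -0.0985) = (0.1774, 0.0000, -0.0985)
φ2=120.0°: virtual centre (-0.1121, 0.1942, -0.0766), radius l
arm 3 at φ=240.0°: e+L cos θ3 = 0.2100;  O3 = (-0.1050, -0.1819, -0.0866)
subtract pairs → two planes through P
[-0.5790 0.3885 0.0437]·P = 0.0150;  [-0.5647 -0.3637 0.0238]·P = 0.0104
det = 0.4300;  x = -0.0221+0.0585z,  y = 0.0057+-0.0255z
into |P−O₁|² = l²: 1.0041z² + 0.1733z + -0.1530 = 0;  Δ = 0.6444;  z = -0.4861 or 0.3134 → z<0 root = -0.4861
x = -0.0506, y = 0.0180

(-0.0506, 0.0180, -0.4861)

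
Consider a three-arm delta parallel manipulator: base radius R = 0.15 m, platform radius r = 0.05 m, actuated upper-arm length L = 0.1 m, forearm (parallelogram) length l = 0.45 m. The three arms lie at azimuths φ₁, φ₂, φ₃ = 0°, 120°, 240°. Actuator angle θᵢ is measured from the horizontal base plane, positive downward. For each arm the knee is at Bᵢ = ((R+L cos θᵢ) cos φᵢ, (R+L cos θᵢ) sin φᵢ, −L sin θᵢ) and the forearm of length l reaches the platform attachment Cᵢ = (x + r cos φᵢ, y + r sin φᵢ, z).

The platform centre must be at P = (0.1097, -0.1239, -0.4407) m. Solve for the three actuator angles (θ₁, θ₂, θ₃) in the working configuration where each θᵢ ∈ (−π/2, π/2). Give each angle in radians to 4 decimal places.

arm 1 (φ=0.0°): x'=0.1097, y'=-0.1239
  A cos θ + B sin θ = C:  -0.0097·cos θ + -0.4407·sin θ = -0.0858
  γ=atan2(-0.4407,-0.0097)=-1.5928;  ψ=arccos(-0.1947)=1.7667;  θ1=γ+ψ≈0.1739
rotate P by −φ2: (-0.1622, -0.0331, -0.4407)
  A cos θ + B sin θ = C:  0.2622·cos θ + -0.4407·sin θ = -0.3577
  θ2 = atan2(B,A) + arccos(C/0.5128) = 1.3085
rotate P by −φ3: (0.0525, 0.1570, -0.4407)
  A cos θ + B sin θ = C:  0.0475·cos θ + -0.4407·sin θ = -0.1431
  γ=atan2(-0.4407,0.0475)=-1.4633;  ψ=arccos(-0.3227)=1.8994;  θ3=γ+ψ≈0.4361

θ₁ = 0.1739, θ₂ = 1.3085, θ₃ = 0.4361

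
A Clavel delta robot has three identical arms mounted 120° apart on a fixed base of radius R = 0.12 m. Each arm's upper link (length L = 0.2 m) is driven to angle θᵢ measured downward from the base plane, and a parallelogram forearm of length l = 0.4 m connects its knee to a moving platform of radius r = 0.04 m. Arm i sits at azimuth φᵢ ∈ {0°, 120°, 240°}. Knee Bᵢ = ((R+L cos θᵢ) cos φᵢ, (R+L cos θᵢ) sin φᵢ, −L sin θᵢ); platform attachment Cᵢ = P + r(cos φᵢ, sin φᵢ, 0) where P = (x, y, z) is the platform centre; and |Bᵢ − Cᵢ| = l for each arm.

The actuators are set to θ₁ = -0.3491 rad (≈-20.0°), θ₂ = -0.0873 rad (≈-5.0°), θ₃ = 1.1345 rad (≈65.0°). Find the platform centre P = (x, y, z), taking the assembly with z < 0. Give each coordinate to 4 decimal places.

(0.1381, 0.1809, -0.2639)

arm 1 at φ=0.0°: (R−r)+L cos θ1 = 0.2679;  O1 = (0.2679, 0.0000, 0.0684)
O2 = (0.2792·cos120.0°, 0.2792·sin120.0°, 0.0174) = (-0.1396, 0.2418, 0.0174)
arm 3 at φ=240.0°: (R−r)+L cos θ3 = 0.1645;  O3 = (-0.0823, -0.1425, -0.1813)
eliminate P² terms by subtracting sphere 1 from 2 and 3
linear system: -0.8151x+0.4837y = 0.0018−-0.1019z; -0.7004x+-0.2850y = -0.0165−-0.4994z
Cramer: x(z) = 0.0131-0.4738z;  y(z) = 0.0258-0.5878z
into |P−O₁|² = l²: 1.5700z² + 0.0743z + -0.0897 = 0;  Δ = 0.5689;  z = -0.2639 or 0.2166 → z<0 root = -0.2639
x = 0.1381, y = 0.1809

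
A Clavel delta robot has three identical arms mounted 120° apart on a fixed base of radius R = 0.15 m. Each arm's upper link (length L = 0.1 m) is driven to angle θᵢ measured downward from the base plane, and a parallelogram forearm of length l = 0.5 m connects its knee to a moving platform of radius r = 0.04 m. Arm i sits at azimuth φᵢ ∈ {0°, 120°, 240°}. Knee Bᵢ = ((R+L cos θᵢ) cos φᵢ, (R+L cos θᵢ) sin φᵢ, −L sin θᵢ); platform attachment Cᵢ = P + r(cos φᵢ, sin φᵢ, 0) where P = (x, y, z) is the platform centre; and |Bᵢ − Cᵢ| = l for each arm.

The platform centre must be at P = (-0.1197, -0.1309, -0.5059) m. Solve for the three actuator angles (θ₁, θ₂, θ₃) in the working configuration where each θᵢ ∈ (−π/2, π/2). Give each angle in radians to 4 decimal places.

θ₁ = 1.3088, θ₂ = 1.0472, θ₃ = 0.0870

rotate P by −φ1: (-0.1197, -0.1309, -0.5059)
  A cos θ + B sin θ = C:  0.2297·cos θ + -0.5059·sin θ = -0.4292
  √(A²+B²)=0.5556;  θ1 = -1.1446+2.4534 ≈ 1.3088
rotate P by −φ2: (-0.0535, 0.1691, -0.5059)
  A cos θ + B sin θ = C:  0.1635·cos θ + -0.5059·sin θ = -0.3564
  θ2 = atan2(B,A) + arccos(C/0.5317) = 1.0472
rotate P by −φ3: (0.1732, -0.0382, -0.5059)
  A=-0.0632, B=-0.5059, C=(l²−L²−A²−y'²−z²)/(2L)=-0.1070
  θ3 = atan2(B,A) + arccos(C/0.5098) = 0.0870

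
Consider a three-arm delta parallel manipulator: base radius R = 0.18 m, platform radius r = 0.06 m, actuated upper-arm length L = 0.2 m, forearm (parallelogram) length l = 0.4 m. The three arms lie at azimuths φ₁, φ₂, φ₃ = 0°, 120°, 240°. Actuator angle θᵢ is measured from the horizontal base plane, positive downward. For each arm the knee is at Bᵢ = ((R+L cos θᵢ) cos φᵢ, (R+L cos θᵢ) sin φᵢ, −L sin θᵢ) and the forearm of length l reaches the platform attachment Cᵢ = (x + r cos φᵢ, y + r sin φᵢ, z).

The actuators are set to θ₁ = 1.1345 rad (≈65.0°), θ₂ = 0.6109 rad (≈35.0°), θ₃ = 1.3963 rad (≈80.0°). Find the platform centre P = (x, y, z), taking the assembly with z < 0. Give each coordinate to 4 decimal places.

(-0.0194, 0.1417, -0.4810)

S1 = (0.2045·cos0.0°, 0.2045·sin0.0°, -0.1813) = (0.2045, 0.0000, -0.1813)
arm 2 at φ=120.0°: ρ2 = 0.2838;  S2 = (-0.1419, 0.2458, -0.1147)
φ3=240.0°: virtual centre (-0.0774, -0.1340, -0.1970), radius l
|S₂|²−|S₁|² = 0.0190;  |S₃|²−|S₁|² = -0.0120
[-0.6929 0.4916 0.1331]·P = 0.0190;  [-0.5638 -0.2680 -0.0314]·P = -0.0120
det = 0.4628;  x = 0.0017+0.0437z,  y = 0.0411+-0.2091z
into |P−S₁|² = l²: 1.0456z² + 0.3276z + -0.0843 = 0;  Δ = 0.4600;  z = -0.4810 or 0.1676 → z<0 root = -0.4810
x = -0.0194, y = 0.1417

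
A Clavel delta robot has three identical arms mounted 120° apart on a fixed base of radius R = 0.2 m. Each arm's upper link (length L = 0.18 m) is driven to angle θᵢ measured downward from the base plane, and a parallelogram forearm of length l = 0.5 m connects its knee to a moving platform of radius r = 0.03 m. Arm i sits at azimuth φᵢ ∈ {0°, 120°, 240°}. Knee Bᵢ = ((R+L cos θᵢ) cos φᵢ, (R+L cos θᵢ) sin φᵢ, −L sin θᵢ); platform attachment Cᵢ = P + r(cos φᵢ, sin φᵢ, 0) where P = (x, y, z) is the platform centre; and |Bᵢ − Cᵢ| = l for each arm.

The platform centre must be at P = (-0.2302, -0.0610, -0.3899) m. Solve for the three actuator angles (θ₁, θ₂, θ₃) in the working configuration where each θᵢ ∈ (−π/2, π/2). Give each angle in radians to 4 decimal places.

θ₁ = 1.3091, θ₂ = 0.2618, θ₃ = -0.2619

rotate P by −φ1: (-0.2302, -0.0610, -0.3899)
  A cos θ + B sin θ = C:  0.4002·cos θ + -0.3899·sin θ = -0.2731
  θ1 = atan2(B,A) + arccos(C/0.5587) = 1.3091
φ2=120.0° → target in arm frame (0.0623, 0.2299)
  e−x'=0.1077;  (l²−L²−(e−x')²−y'²−z²)/2L = 0.0032
  θ2 = atan2(B,A) + arccos(C/0.4045) = 0.2618
arm 3 (φ=240.0°): x'=0.1679, y'=-0.1689
  A=0.0021, B=-0.3899, C=(l²−L²−A²−y'²−z²)/(2L)=0.1029
  θ3 = atan2(B,A) + arccos(C/0.3899) = -0.2619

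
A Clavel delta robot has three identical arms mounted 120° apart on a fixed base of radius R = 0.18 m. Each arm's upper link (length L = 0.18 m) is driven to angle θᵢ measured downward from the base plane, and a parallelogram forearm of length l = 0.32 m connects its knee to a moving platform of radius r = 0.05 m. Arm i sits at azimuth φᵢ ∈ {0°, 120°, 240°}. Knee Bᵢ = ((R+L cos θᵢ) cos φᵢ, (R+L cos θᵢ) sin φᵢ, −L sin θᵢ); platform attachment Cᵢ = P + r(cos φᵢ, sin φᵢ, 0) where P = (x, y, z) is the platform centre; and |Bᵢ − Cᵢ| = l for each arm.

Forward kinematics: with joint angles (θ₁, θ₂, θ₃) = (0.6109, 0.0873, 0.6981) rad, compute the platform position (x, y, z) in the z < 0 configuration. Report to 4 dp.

arm 1 at φ=0.0°: e+L cos θ1 = 0.2774;  S1 = (0.2774, 0.0000, -0.1032)
φ2=120.0°: virtual centre (-0.1547, 0.2679, -0.0157), radius l
φ3=240.0°: virtual centre (-0.1339, -0.2320, -0.1157), radius l
|S₂|²−|S₁|² = 0.0083;  |S₃|²−|S₁|² = -0.0025
[-0.8642 0.5357 0.1751]·P = 0.0083;  [-0.8228 -0.4640 -0.0249]·P = -0.0025
Cramer: x(z) = -0.0030+0.0807z;  y(z) = 0.0106-0.1967z
sphere 1 gives Az²+Bz+C=0 with A=1.0452, B=0.1571, C=-0.0130;  B²−4AC=0.0790;  roots -0.2096, 0.0593;  negative root z = -0.2096
x = -0.0199, y = 0.0519

(-0.0199, 0.0519, -0.2096)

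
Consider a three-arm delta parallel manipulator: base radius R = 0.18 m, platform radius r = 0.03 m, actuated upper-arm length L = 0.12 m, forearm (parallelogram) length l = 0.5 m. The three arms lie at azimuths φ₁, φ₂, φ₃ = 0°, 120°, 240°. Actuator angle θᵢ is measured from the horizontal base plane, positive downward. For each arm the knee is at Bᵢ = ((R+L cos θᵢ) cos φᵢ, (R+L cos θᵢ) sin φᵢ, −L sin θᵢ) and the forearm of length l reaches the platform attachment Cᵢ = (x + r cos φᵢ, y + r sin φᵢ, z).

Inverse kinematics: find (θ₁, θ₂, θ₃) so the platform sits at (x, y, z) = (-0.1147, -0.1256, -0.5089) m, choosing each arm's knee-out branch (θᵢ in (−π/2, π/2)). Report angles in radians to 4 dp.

rotate P by −φ1: (-0.1147, -0.1256, -0.5089)
  e−x'=0.2647;  (l²−L²−(e−x')²−y'²−z²)/2L = -0.4551
  θ1 = atan2(B,A) + arccos(C/0.5736) = 1.3959
arm 2 (φ=120.0°): x'=-0.0514, y'=0.1621
  A=0.2014, B=-0.5089, C=(l²−L²−A²−y'²−z²)/(2L)=-0.3760
  θ2 = atan2(B,A) + arccos(C/0.5473) = 1.1342
φ3=240.0° → target in arm frame (0.1661, -0.0365)
  A cos θ + B sin θ = C:  -0.0161·cos θ + -0.5089·sin θ = -0.1041
  θ3 = atan2(B,A) + arccos(C/0.5092) = 0.1742

θ₁ = 1.3959, θ₂ = 1.1342, θ₃ = 0.1742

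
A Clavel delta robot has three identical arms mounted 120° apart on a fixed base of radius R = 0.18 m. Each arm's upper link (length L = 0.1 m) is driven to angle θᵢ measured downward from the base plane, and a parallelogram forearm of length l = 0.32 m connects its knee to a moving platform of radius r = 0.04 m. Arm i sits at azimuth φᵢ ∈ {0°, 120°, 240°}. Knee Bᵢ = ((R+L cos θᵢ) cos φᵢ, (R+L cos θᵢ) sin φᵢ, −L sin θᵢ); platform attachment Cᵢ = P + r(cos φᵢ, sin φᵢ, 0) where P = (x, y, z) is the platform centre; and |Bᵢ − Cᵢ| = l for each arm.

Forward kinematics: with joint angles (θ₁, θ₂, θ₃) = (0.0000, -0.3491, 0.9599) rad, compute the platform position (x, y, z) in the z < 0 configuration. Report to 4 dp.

(0.0291, 0.0851, -0.2251)

O1 = (0.2400·cos0.0°, 0.2400·sin0.0°, 0.0000) = (0.2400, 0.0000, 0.0000)
O2 = (0.2340·cos120.0°, 0.2340·sin120.0°, 0.0342) = (-0.1170, 0.2026, 0.0342)
arm 3 at φ=240.0°: e+L cos θ3 = 0.1974;  O3 = (-0.0987, -0.1709, -0.0819)
eliminate P² terms by subtracting sphere 1 from 2 and 3
linear system: -0.7140x+0.4052y = -0.0017−0.0684z; -0.6774x+-0.3418y = -0.0119−-0.1638z
det = 0.5186;  x = 0.0104+-0.0829z,  y = 0.0142+-0.3149z
sphere 1 gives Az²+Bz+C=0 with A=1.1061, B=0.0291, C=-0.0495;  B²−4AC=0.2199;  roots -0.2251, 0.1988;  negative root z = -0.2251
x = 0.0291, y = 0.0851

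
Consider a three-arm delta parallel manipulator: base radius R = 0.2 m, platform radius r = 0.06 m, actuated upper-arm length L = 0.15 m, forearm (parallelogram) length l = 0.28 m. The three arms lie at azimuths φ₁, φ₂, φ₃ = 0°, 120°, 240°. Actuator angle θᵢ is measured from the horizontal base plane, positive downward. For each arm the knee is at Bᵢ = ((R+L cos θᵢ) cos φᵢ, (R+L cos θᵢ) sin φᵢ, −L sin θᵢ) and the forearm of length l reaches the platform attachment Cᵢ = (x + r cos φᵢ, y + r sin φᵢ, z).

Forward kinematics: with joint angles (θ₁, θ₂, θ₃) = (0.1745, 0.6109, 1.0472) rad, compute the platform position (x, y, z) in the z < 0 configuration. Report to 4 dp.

arm 1 at φ=0.0°: e+L cos θ1 = 0.2877;  S1 = (0.2877, 0.0000, -0.0260)
arm 2 at φ=120.0°: e+L cos θ2 = 0.2629;  S2 = (-0.1314, 0.2277, -0.0860)
S3 = (0.2150·cos240.0°, 0.2150·sin240.0°, -0.1299) = (-0.1075, -0.1862, -0.1299)
subtract pairs → two planes through P
linear system: -0.8383x+0.4553y = -0.0070−-0.1200z; -0.7904x+-0.3724y = -0.0204−-0.2077z
det = 0.6721;  x = 0.0177+-0.2072z,  y = 0.0172+-0.1180z
quadratic in z: (1.0569)z²+(0.1599)z+(-0.0045)=0, √Δ=0.2111 → z ∈ {-0.1755, 0.0242}; z = -0.1755 (taking z<0)
x = 0.0540, y = 0.0379

(0.0540, 0.0379, -0.1755)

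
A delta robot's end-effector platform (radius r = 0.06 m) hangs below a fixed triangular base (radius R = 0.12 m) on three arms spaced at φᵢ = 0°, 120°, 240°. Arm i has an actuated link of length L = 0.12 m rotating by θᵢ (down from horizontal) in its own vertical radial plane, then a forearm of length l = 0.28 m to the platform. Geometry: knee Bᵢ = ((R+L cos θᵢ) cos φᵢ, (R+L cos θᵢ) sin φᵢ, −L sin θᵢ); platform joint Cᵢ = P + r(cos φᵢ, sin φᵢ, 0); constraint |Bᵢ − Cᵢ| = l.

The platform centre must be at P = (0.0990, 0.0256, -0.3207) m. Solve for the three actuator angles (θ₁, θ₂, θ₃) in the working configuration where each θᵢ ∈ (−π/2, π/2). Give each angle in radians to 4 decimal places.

θ₁ = 0.4365, θ₂ = 1.0473, θ₃ = 1.2215

rotate P by −φ1: (0.0990, 0.0256, -0.3207)
  A=-0.0390, B=-0.3207, C=(l²−L²−A²−y'²−z²)/(2L)=-0.1709
  γ=atan2(-0.3207,-0.0390)=-1.6918;  ψ=arccos(-0.5291)=2.1284;  θ1=γ+ψ≈0.4365
arm 2 (φ=120.0°): x'=-0.0273, y'=-0.0985
  A cos θ + B sin θ = C:  0.0873·cos θ + -0.3207·sin θ = -0.2341
  γ=atan2(-0.3207,0.0873)=-1.3049;  ψ=arccos(-0.7043)=2.3523;  θ2=γ+ψ≈1.0473
φ3=240.0° → target in arm frame (-0.0717, 0.0729)
  e−x'=0.1317;  (l²−L²−(e−x')²−y'²−z²)/2L = -0.2563
  √(A²+B²)=0.3467;  θ3 = -1.1812+2.4027 ≈ 1.2215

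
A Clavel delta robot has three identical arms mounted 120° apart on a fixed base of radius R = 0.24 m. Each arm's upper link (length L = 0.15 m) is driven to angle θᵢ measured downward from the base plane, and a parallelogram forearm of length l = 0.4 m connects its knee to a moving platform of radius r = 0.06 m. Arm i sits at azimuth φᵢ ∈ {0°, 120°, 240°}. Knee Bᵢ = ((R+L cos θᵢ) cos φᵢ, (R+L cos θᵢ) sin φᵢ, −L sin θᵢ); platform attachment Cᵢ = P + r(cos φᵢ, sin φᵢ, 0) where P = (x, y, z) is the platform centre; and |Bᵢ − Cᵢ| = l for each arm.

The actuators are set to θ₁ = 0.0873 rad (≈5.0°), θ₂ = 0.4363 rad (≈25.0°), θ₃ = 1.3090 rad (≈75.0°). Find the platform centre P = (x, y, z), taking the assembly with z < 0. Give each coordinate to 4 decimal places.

(0.0968, 0.1044, -0.3212)

φ1=0.0°: virtual centre (0.3294, 0.0000, -0.0131), radius l
arm 2 at φ=120.0°: (R−r)+L cos θ2 = 0.3159;  centre 2 = (-0.1580, 0.2736, -0.0634)
centre 3 = (0.2188·cos240.0°, 0.2188·sin240.0°, -0.1449) = (-0.1094, -0.1895, -0.1449)
eliminate P² terms by subtracting sphere 1 from 2 and 3
plane₁₂: -0.9748x+0.5472y+-0.1006z = -0.0049
det = 0.8498;  x = 0.0278+-0.2146z,  y = 0.0407+-0.1985z
sphere 1 gives Az²+Bz+C=0 with A=1.0855, B=0.1395, C=-0.0672;  B²−4AC=0.3112;  roots -0.3212, 0.1927;  negative root z = -0.3212
x = 0.0968, y = 0.1044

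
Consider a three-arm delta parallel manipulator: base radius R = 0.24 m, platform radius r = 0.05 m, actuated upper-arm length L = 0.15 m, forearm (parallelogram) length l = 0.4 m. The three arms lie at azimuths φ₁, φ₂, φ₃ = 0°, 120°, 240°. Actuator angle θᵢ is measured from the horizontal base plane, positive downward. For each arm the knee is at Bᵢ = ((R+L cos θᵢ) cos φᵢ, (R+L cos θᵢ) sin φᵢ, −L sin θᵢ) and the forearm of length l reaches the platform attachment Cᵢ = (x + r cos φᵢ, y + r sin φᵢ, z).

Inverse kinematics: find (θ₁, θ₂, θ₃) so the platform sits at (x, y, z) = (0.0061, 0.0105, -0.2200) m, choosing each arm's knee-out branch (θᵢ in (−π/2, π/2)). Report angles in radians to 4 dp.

θ₁ = 0.0000, θ₂ = 0.0006, θ₃ = 0.1748

arm 1 (φ=0.0°): x'=0.0061, y'=0.0105
  A=0.1839, B=-0.2200, C=(l²−L²−A²−y'²−z²)/(2L)=0.1839
  θ1 = atan2(B,A) + arccos(C/0.2867) = 0.0000
arm 2 (φ=120.0°): x'=0.0060, y'=-0.0105
  A=0.1840, B=-0.2200, C=(l²−L²−A²−y'²−z²)/(2L)=0.1838
  θ2 = atan2(B,A) + arccos(C/0.2868) = 0.0006
rotate P by −φ3: (-0.0121, 0.0000, -0.2200)
  e−x'=0.2021;  (l²−L²−(e−x')²−y'²−z²)/2L = 0.1608
  √(A²+B²)=0.2988;  θ3 = -0.8277+1.0025 ≈ 0.1748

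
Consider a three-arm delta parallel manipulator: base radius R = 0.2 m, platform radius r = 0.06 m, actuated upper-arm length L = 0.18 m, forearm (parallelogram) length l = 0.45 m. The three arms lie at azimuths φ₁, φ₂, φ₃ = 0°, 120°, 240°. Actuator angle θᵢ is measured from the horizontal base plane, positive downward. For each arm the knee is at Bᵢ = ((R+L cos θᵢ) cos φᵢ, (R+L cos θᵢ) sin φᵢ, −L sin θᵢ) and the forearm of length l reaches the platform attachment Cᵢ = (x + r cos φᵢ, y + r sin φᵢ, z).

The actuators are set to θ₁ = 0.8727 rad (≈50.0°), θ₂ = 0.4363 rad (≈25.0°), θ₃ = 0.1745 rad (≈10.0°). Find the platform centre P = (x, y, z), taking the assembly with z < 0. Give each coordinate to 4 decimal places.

(-0.1018, -0.0364, -0.4087)

arm 1 at φ=0.0°: e+L cos θ1 = 0.2557;  centre 1 = (0.2557, 0.0000, -0.1379)
centre 2 = (0.3031·cos120.0°, 0.3031·sin120.0°, -0.0761) = (-0.1516, 0.2625, -0.0761)
centre 3 = (0.3173·cos240.0°, 0.3173·sin240.0°, -0.0313) = (-0.1586, -0.2748, -0.0313)
|centre ₂|²−|centre ₁|² = 0.0133;  |centre ₃|²−|centre ₁|² = 0.0172
plane₁₂: -0.8145x+0.5251y+0.1237z = 0.0133
det = 0.8827;  x = -0.0185+0.2038z,  y = -0.0034+0.0807z
sphere 1 gives Az²+Bz+C=0 with A=1.0481, B=0.1634, C=-0.1083;  B²−4AC=0.4806;  roots -0.4087, 0.2528;  negative root z = -0.4087
x = -0.1018, y = -0.0364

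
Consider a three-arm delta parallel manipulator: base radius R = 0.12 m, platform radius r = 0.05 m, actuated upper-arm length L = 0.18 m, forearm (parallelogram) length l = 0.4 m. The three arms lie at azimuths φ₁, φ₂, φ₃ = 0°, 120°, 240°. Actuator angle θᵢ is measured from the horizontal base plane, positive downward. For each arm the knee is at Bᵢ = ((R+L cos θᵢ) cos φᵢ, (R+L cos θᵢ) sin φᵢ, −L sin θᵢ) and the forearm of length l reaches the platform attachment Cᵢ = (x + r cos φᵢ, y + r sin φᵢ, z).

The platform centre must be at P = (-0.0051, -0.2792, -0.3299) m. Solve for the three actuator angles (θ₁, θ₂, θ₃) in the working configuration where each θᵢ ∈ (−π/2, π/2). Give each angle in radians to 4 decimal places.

θ₁ = 0.7851, θ₂ = 1.3961, θ₃ = -0.2617

φ1=0.0° → target in arm frame (-0.0051, -0.2792)
  A cos θ + B sin θ = C:  0.0751·cos θ + -0.3299·sin θ = -0.1801
  θ1 = atan2(B,A) + arccos(C/0.3383) = 0.7851
rotate P by −φ2: (-0.2392, 0.1440, -0.3299)
  A=0.3092, B=-0.3299, C=(l²−L²−A²−y'²−z²)/(2L)=-0.2711
  θ2 = atan2(B,A) + arccos(C/0.4522) = 1.3961
arm 3 (φ=240.0°): x'=0.2443, y'=0.1352
  A=-0.1743, B=-0.3299, C=(l²−L²−A²−y'²−z²)/(2L)=-0.0831
  √(A²+B²)=0.3731;  θ3 = -2.0570+1.7953 ≈ -0.2617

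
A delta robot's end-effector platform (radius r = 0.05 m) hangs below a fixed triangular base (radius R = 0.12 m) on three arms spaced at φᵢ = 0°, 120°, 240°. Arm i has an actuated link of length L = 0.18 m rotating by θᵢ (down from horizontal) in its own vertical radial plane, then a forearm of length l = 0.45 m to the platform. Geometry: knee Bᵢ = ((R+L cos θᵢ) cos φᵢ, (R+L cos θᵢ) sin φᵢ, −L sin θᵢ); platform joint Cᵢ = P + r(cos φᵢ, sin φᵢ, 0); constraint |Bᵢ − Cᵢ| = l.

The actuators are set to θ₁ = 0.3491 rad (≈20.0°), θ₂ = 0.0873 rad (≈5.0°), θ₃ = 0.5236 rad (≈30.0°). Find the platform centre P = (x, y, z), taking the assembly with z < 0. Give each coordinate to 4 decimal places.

(-0.0078, 0.0812, -0.4289)

arm 1 at φ=0.0°: (R−r)+L cos θ1 = 0.2391;  centre 1 = (0.2391, 0.0000, -0.0616)
φ2=120.0°: virtual centre (-0.1247, 0.2159, -0.0157), radius l
centre 3 = (0.2259·cos240.0°, 0.2259·sin240.0°, -0.0900) = (-0.1129, -0.1956, -0.0900)
subtract pairs → two planes through P
plane₁₂: -0.7276x+0.4318y+0.0918z = 0.0014
det = 0.5887;  x = 0.0004+0.0193z,  y = 0.0040+-0.1800z
into |P−centre ₁|² = l²: 1.0328z² + 0.1125z + -0.1417 = 0;  Δ = 0.5980;  z = -0.4289 or 0.3199 → z<0 root = -0.4289
x = -0.0078, y = 0.0812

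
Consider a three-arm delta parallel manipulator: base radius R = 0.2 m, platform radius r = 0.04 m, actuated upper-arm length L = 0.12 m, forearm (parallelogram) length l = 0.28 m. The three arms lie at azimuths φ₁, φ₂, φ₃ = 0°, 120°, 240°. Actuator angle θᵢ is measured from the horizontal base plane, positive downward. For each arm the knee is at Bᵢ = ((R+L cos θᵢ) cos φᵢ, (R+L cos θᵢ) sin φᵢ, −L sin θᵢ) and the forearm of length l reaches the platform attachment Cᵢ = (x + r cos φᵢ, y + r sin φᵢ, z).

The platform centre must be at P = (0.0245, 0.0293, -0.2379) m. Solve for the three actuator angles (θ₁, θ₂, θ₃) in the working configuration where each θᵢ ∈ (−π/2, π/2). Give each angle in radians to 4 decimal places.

arm 1 (φ=0.0°): x'=0.0245, y'=0.0293
  A cos θ + B sin θ = C:  0.1355·cos θ + -0.2379·sin θ = -0.0492
  θ1 = atan2(B,A) + arccos(C/0.2738) = 0.6985
arm 2 (φ=120.0°): x'=0.0131, y'=-0.0359
  e−x'=0.1469;  (l²−L²−(e−x')²−y'²−z²)/2L = -0.0644
  θ2 = atan2(B,A) + arccos(C/0.2796) = 0.7855
φ3=240.0° → target in arm frame (-0.0376, 0.0066)
  A=0.1976, B=-0.2379, C=(l²−L²−A²−y'²−z²)/(2L)=-0.1321
  θ3 = atan2(B,A) + arccos(C/0.3093) = 1.1344

θ₁ = 0.6985, θ₂ = 0.7855, θ₃ = 1.1344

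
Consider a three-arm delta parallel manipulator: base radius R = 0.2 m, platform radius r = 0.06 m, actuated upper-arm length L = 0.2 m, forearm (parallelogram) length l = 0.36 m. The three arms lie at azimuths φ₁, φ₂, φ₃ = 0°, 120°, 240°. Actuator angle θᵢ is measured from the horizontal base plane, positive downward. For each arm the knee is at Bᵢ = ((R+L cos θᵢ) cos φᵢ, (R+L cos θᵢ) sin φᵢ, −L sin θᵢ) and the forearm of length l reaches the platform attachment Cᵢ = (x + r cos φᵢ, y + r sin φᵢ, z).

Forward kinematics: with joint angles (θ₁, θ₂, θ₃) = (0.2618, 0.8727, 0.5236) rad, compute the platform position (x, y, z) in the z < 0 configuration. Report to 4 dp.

arm 1 at φ=0.0°: (R−r)+L cos θ1 = 0.3332;  centre 1 = (0.3332, 0.0000, -0.0518)
φ2=120.0°: virtual centre (-0.1343, 0.2326, -0.1532), radius l
arm 3 at φ=240.0°: (R−r)+L cos θ3 = 0.3132;  centre 3 = (-0.1566, -0.2712, -0.1000)
|centre ₂|²−|centre ₁|² = -0.0181;  |centre ₃|²−|centre ₁|² = -0.0056
[-0.9349 0.4651 -0.2029]·P = -0.0181;  [-0.9796 -0.5425 -0.0965]·P = -0.0056
Cramer: x(z) = 0.0129-0.1609z;  y(z) = -0.0130+0.1128z
into |P−centre ₁|² = l²: 1.0386z² + 0.2037z + -0.0242 = 0;  Δ = 0.1419;  z = -0.2794 or 0.0833 → z<0 root = -0.2794
x = 0.0579, y = -0.0445

(0.0579, -0.0445, -0.2794)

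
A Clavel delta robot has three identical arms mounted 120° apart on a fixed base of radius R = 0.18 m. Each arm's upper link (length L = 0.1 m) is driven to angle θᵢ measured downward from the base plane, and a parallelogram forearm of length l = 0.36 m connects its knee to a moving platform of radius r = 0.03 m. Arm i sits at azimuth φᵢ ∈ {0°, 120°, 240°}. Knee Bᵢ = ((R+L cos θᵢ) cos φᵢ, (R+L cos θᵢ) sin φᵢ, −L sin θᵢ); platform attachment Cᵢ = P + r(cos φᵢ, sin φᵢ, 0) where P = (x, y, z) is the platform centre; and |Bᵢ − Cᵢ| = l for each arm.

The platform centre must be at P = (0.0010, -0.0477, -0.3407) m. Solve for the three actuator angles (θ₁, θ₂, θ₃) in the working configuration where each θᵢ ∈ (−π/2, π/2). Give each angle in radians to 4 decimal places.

θ₁ = 0.6979, θ₂ = 0.9597, θ₃ = 0.4364

rotate P by −φ1: (0.0010, -0.0477, -0.3407)
  A=0.1490, B=-0.3407, C=(l²−L²−A²−y'²−z²)/(2L)=-0.1048
  √(A²+B²)=0.3719;  θ1 = -1.1585+1.8564 ≈ 0.6979
rotate P by −φ2: (-0.0418, 0.0230, -0.3407)
  e−x'=0.1918;  (l²−L²−(e−x')²−y'²−z²)/2L = -0.1690
  √(A²+B²)=0.3910;  θ2 = -1.0580+2.0177 ≈ 0.9597
arm 3 (φ=240.0°): x'=0.0408, y'=0.0247
  e−x'=0.1092;  (l²−L²−(e−x')²−y'²−z²)/2L = -0.0450
  γ=atan2(-0.3407,0.1092)=-1.2606;  ψ=arccos(-0.1259)=1.6970;  θ3=γ+ψ≈0.4364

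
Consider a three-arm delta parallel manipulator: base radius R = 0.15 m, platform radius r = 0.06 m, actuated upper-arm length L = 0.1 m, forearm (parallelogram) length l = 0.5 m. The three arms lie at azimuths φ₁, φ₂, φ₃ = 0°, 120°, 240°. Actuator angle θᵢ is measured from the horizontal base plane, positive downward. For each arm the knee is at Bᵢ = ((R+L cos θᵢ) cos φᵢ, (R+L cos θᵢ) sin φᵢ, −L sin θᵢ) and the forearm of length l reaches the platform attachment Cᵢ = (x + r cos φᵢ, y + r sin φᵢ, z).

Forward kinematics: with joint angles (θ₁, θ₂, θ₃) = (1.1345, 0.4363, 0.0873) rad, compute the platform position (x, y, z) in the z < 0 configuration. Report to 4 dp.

(-0.1626, -0.0516, -0.4911)

S1 = (0.1323·cos0.0°, 0.1323·sin0.0°, -0.0906) = (0.1323, 0.0000, -0.0906)
S2 = (0.1806·cos120.0°, 0.1806·sin120.0°, -0.0423) = (-0.0903, 0.1564, -0.0423)
φ3=240.0°: virtual centre (-0.0948, -0.1642, -0.0087), radius l
eliminate P² terms by subtracting sphere 1 from 2 and 3
plane₁₂: -0.4451x+0.3129y+0.0967z = 0.0087
det = 0.2883;  x = -0.0211+0.2880z,  y = -0.0022+0.1006z
into |P−S₁|² = l²: 1.0931z² + 0.0925z + -0.2183 = 0;  Δ = 0.9628;  z = -0.4911 or 0.4065 → z<0 root = -0.4911
x = -0.1626, y = -0.0516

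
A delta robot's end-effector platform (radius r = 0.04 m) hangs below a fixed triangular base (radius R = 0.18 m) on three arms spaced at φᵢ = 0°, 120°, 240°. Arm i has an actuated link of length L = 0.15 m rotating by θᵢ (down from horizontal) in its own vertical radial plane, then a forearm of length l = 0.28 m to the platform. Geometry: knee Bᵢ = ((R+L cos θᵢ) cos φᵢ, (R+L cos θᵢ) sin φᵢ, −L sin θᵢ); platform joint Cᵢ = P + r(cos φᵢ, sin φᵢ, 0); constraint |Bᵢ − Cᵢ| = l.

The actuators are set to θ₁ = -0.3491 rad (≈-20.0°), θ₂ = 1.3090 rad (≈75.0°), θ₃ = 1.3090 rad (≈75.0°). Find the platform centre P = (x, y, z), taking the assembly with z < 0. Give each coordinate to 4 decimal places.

S1 = (0.2810·cos0.0°, 0.2810·sin0.0°, 0.0513) = (0.2810, 0.0000, 0.0513)
φ2=120.0°: virtual centre (-0.0894, 0.1549, -0.1449), radius l
S3 = (0.1788·cos240.0°, 0.1788·sin240.0°, -0.1449) = (-0.0894, -0.1549, -0.1449)
|S₂|²−|S₁|² = -0.0286;  |S₃|²−|S₁|² = -0.0286
linear system: -0.7407x+0.3097y = -0.0286−-0.3924z; -0.7407x+-0.3097y = -0.0286−-0.3924z
det = 0.4588;  x = 0.0386+-0.5297z,  y = 0.0000+0.0000z
into |P−S₁|² = l²: 1.2806z² + 0.1541z + -0.0170 = 0;  Δ = 0.1110;  z = -0.1903 or 0.0699 → z<0 root = -0.1903
x = 0.1394, y = 0.0000

(0.1394, 0.0000, -0.1903)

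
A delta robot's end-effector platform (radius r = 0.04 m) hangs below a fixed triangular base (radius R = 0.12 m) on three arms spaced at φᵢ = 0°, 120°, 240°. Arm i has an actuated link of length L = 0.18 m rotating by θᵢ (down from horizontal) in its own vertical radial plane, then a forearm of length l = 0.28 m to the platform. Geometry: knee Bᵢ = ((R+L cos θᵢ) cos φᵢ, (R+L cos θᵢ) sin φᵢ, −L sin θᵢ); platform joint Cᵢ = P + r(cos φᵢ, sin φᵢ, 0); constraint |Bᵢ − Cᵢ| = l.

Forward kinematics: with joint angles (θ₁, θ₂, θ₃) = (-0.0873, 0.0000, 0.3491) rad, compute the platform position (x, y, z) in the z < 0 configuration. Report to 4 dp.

S1 = (0.2593·cos0.0°, 0.2593·sin0.0°, 0.0157) = (0.2593, 0.0000, 0.0157)
arm 2 at φ=120.0°: (R−r)+L cos θ2 = 0.2600;  S2 = (-0.1300, 0.2252, 0.0000)
φ3=240.0°: virtual centre (-0.1246, -0.2158, -0.0616), radius l
|S₂|²−|S₁|² = 0.0001;  |S₃|²−|S₁|² = -0.0016
plane₁₂: -0.7786x+0.4503y+-0.0314z = 0.0001
Cramer: x(z) = 0.0010-0.1219z;  y(z) = 0.0020-0.1411z
into |P−S₁|² = l²: 1.0348z² + 0.0310z + -0.0114 = 0;  Δ = 0.0483;  z = -0.1211 or 0.0911 → z<0 root = -0.1211
x = 0.0158, y = 0.0191

(0.0158, 0.0191, -0.1211)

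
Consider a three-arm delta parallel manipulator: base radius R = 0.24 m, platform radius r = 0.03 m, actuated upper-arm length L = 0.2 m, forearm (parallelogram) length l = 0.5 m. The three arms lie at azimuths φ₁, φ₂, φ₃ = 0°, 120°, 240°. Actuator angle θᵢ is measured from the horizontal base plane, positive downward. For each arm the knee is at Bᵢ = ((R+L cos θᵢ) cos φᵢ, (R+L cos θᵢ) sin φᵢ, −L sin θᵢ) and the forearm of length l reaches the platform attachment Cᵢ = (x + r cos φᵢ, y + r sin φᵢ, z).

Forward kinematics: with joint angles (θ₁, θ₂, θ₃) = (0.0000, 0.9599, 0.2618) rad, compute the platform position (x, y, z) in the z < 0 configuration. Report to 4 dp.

(0.0895, -0.0977, -0.3712)

φ1=0.0°: virtual centre (0.4100, 0.0000, 0.0000), radius l
φ2=120.0°: virtual centre (-0.1624, 0.2812, -0.1638), radius l
centre 3 = (0.4032·cos240.0°, 0.4032·sin240.0°, -0.0518) = (-0.2016, -0.3492, -0.0518)
subtract pairs → two planes through P
[-1.1447 0.5624 -0.3277]·P = -0.0358;  [-1.2232 -0.6983 -0.1035]·P = -0.0029
det = 1.4874;  x = 0.0179+-0.1930z,  y = -0.0273+0.1898z
sphere 1 gives Az²+Bz+C=0 with A=1.0733, B=0.1410, C=-0.0955;  B²−4AC=0.4299;  roots -0.3712, 0.2398;  negative root z = -0.3712
x = 0.0895, y = -0.0977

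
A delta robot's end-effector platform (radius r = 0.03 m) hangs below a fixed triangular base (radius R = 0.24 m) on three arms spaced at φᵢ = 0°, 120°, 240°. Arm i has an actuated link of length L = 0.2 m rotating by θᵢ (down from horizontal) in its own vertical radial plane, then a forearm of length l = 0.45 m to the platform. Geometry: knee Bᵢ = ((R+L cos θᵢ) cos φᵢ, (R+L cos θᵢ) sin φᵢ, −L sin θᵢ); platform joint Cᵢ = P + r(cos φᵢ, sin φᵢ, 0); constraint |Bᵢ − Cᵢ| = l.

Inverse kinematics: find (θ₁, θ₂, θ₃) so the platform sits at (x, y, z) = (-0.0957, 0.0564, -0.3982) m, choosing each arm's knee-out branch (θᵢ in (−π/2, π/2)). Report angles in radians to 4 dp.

arm 1 (φ=0.0°): x'=-0.0957, y'=0.0564
  A cos θ + B sin θ = C:  0.3057·cos θ + -0.3982·sin θ = -0.2317
  γ=atan2(-0.3982,0.3057)=-0.9161;  ψ=arccos(-0.4616)=2.0506;  θ1=γ+ψ≈1.1346
arm 2 (φ=120.0°): x'=0.0967, y'=0.0547
  A cos θ + B sin θ = C:  0.1133·cos θ + -0.3982·sin θ = -0.0297
  θ2 = atan2(B,A) + arccos(C/0.4140) = 0.3491
φ3=240.0° → target in arm frame (-0.0010, -0.1111)
  A cos θ + B sin θ = C:  0.2110·cos θ + -0.3982·sin θ = -0.1323
  √(A²+B²)=0.4506;  θ3 = -1.0835+1.8688 ≈ 0.7852

θ₁ = 1.1346, θ₂ = 0.3491, θ₃ = 0.7852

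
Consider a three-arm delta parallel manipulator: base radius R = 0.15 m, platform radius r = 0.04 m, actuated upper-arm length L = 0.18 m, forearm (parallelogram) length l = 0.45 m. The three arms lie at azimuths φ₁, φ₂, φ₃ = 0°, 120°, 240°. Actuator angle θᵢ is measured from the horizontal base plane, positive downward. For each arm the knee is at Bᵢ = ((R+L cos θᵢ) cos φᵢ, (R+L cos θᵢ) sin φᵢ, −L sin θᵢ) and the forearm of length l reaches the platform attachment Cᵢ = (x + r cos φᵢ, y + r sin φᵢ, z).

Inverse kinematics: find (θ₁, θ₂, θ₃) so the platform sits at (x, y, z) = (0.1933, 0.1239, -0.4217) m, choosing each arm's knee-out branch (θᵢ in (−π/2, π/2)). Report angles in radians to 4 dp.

φ1=0.0° → target in arm frame (0.1933, 0.1239)
  A cos θ + B sin θ = C:  -0.0833·cos θ + -0.4217·sin θ = -0.0834
  √(A²+B²)=0.4298;  θ1 = -1.7658+1.7660 ≈ 0.0002
rotate P by −φ2: (0.0107, -0.2294, -0.4217)
  A=0.0993, B=-0.4217, C=(l²−L²−A²−y'²−z²)/(2L)=-0.1950
  θ2 = atan2(B,A) + arccos(C/0.4332) = 0.6983
rotate P by −φ3: (-0.2040, 0.1055, -0.4217)
  A=0.3140, B=-0.4217, C=(l²−L²−A²−y'²−z²)/(2L)=-0.3262
  √(A²+B²)=0.5257;  θ3 = -0.9308+2.2400 ≈ 1.3092

θ₁ = 0.0002, θ₂ = 0.6983, θ₃ = 1.3092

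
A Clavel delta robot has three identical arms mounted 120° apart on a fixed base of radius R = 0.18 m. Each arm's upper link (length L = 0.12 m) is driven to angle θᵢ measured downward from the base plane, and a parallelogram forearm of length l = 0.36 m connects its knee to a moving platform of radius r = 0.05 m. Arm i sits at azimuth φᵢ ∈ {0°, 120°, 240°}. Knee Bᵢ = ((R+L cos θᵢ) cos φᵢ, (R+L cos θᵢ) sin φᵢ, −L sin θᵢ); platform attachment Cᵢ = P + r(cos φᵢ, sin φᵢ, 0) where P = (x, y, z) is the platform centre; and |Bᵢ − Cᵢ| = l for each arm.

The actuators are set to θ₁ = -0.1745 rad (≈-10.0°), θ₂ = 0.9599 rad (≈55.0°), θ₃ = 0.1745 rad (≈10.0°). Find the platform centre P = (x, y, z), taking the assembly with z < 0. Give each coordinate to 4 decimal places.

(0.0775, -0.0788, -0.2862)

S1 = (0.2482·cos0.0°, 0.2482·sin0.0°, 0.0208) = (0.2482, 0.0000, 0.0208)
arm 2 at φ=120.0°: (R−r)+L cos θ2 = 0.1988;  S2 = (-0.0994, 0.1722, -0.0983)
φ3=240.0°: virtual centre (-0.1241, -0.2149, -0.0208), radius l
eliminate P² terms by subtracting sphere 1 from 2 and 3
[-0.6952 0.3444 -0.2383]·P = -0.0128;  [-0.7445 -0.4299 -0.0833]·P = 0.0000
Cramer: x(z) = 0.0099-0.2361z;  y(z) = -0.0172+0.2151z
quadratic in z: (1.1021)z²+(0.0635)z+(-0.0721)=0, √Δ=0.5674 → z ∈ {-0.2862, 0.2286}; z = -0.2862 (taking z<0)
x = 0.0775, y = -0.0788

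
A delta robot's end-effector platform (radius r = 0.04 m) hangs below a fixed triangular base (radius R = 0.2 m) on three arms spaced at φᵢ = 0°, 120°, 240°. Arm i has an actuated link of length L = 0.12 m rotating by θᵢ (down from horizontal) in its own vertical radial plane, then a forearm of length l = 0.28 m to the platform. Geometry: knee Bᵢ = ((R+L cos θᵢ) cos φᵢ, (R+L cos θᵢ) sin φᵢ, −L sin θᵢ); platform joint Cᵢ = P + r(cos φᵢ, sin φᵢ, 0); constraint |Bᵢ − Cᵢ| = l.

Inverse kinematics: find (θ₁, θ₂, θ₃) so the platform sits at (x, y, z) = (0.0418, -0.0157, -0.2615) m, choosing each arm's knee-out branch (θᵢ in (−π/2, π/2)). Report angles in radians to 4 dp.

θ₁ = 0.6980, θ₂ = 1.2218, θ₃ = 1.0478

φ1=0.0° → target in arm frame (0.0418, -0.0157)
  A=0.1182, B=-0.2615, C=(l²−L²−A²−y'²−z²)/(2L)=-0.0775
  √(A²+B²)=0.2870;  θ1 = -1.1463+1.8443 ≈ 0.6980
arm 2 (φ=120.0°): x'=-0.0345, y'=-0.0283
  e−x'=0.1945;  (l²−L²−(e−x')²−y'²−z²)/2L = -0.1792
  θ2 = atan2(B,A) + arccos(C/0.3259) = 1.2218
φ3=240.0° → target in arm frame (-0.0073, 0.0440)
  A=0.1673, B=-0.2615, C=(l²−L²−A²−y'²−z²)/(2L)=-0.1430
  γ=atan2(-0.2615,0.1673)=-1.0016;  ψ=arccos(-0.4605)=2.0494;  θ3=γ+ψ≈1.0478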